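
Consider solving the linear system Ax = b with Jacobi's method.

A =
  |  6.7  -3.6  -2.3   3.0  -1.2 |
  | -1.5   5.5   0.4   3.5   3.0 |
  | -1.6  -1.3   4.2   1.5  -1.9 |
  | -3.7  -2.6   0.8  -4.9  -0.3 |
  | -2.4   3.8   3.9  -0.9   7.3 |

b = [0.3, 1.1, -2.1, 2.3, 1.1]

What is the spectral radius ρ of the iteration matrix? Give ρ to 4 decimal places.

Split A = D + L + U, D = diag(6.7, 5.5, 4.2, -4.9, 7.3).
T_J = -D⁻¹(L+U): T[0,2] = -(-2.3)/(6.7) = +0.3433; T[0,0] = 0.
  T[0,:] = [+0.0000, +0.5373, +0.3433, -0.4478, +0.1791]
  T[1,:] = [+0.2727, +0.0000, -0.0727, -0.6364, -0.5455]
  T[2,:] = [+0.3810, +0.3095, +0.0000, -0.3571, +0.4524]
  T[3,:] = [-0.7551, -0.5306, +0.1633, +0.0000, -0.0612]
  T[4,:] = [+0.3288, -0.5205, -0.5342, +0.1233, +0.0000]
|roots of det(T-λI)|: 1.1461, 0.6844, 0.4656, 0.1831, 0.1831.
ρ = 1.1461; 1.1461 > 1 ⇒ diverges.

1.1461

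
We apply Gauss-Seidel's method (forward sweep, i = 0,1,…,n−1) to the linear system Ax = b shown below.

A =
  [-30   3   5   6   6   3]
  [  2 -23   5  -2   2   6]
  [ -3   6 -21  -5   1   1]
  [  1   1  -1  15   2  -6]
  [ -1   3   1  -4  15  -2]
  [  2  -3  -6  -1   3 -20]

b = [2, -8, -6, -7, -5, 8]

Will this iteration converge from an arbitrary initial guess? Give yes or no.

yes

A = D + L + U where D = diag(-30, -23, -21, 15, 15, -20).
Gauss-Seidel: T = -(D+L)⁻¹U, row 0 first, T[0,5] = -(3)/(-30) = +0.1000; later rows by forward substitution.
  T[0,:] = [+0.0000 +0.1000 +0.1667 +0.2000 +0.2000 +0.1000]
  T[1,:] = [+0.0000 +0.0087 +0.2319 -0.0696 +0.1043 +0.2696]
  T[2,:] = [+0.0000 -0.0118 +0.0424 -0.2865 +0.0489 +0.1104]
  T[3,:] = [+0.0000 -0.0080 -0.0237 -0.0278 -0.1504 +0.3827]
  T[4,:] = [+0.0000 +0.0036 -0.0444 +0.0389 -0.0509 +0.1808]
  T[5,:] = [+0.0000 +0.0132 -0.0363 +0.1236 -0.0104 -0.0556]
moduli |λ_i(T)| = 0.2547, 0.1189, 0.0738, 0.0642, 0.0642, 0.0000.
ρ = 0.2547; 0.2547 < 1: convergent.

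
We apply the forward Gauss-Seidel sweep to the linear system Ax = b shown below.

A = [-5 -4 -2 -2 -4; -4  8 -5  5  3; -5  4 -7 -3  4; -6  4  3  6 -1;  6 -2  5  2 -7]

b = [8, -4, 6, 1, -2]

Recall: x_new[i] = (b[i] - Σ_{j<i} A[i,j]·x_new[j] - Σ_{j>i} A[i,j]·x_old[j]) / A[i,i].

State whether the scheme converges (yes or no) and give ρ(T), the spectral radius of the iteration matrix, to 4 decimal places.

Write A = D+L+U with D = diag(-5, 8, -7, 6, -7).
T_GS = -(D+L)⁻¹U: row 0 first, T[0,4] = -(-4)/(-5) = -0.8000; later rows by forward substitution.
  T[0,:] = [+0.0000 -0.8000 -0.4000 -0.4000 -0.8000]
  T[1,:] = [+0.0000 -0.4000 +0.4250 -0.8250 -0.7750]
  T[2,:] = [+0.0000 +0.3429 +0.5286 -0.6143 +0.7000]
  T[3,:] = [+0.0000 -0.7048 -0.9476 +0.4571 -0.4667]
  T[4,:] = [+0.0000 -0.5279 -0.3575 -0.4153 -0.0976]
|roots of det(T-λI)|: 1.5484, 1.2560, 0.1255, 0.1255, 0.0000.
spectral radius ρ = 1.5484; 1.5484 > 1, so it fails to converge.

no, ρ = 1.5484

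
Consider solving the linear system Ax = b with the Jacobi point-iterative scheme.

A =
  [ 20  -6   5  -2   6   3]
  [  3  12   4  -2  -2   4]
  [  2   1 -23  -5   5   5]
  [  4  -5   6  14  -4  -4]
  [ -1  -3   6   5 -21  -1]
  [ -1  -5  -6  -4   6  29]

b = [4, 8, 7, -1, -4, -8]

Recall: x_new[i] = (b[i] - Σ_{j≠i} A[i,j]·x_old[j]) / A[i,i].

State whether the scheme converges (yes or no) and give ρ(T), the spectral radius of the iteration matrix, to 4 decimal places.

yes, ρ = 0.6876

Write A = D+L+U with D = diag(20, 12, -23, 14, -21, 29).
Jacobi T = -D⁻¹(L+U): T[4,0] = -(-1)/(-21) = -0.0476; T[4,4] = 0.
  T[0,:] = [+0.0000  +0.3000  -0.2500  +0.1000  -0.3000  -0.1500]
  T[1,:] = [-0.2500  +0.0000  -0.3333  +0.1667  +0.1667  -0.3333]
  T[2,:] = [+0.0870  +0.0435  +0.0000  -0.2174  +0.2174  +0.2174]
  T[3,:] = [-0.2857  +0.3571  -0.4286  +0.0000  +0.2857  +0.2857]
  T[4,:] = [-0.0476  -0.1429  +0.2857  +0.2381  +0.0000  -0.0476]
  T[5,:] = [+0.0345  +0.1724  +0.2069  +0.1379  -0.2069  +0.0000]
moduli |λ_i(T)| = 0.6876, 0.3908, 0.3908, 0.3276, 0.1103, 0.1103.
spectral radius ρ = 0.6876; 0.6876 < 1 ⇒ converges.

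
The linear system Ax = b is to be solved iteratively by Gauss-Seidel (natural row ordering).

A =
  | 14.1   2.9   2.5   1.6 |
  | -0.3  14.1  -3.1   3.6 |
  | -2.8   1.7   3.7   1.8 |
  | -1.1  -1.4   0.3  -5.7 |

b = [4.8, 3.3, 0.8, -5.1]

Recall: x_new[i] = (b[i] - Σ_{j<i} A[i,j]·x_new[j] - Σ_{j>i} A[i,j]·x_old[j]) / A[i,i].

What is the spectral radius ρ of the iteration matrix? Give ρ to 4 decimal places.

Write A = D+L+U with D = diag(14.1, 14.1, 3.7, -5.7).
T_GS = -(D+L)⁻¹U: row 0 first, T[0,2] = -(2.5)/(14.1) = -0.1773; later rows by forward substitution.
  T[0,:] = [+0.0000 -0.2057 -0.1773 -0.1135]
  T[1,:] = [+0.0000 -0.0044 +0.2161 -0.2577]
  T[2,:] = [+0.0000 -0.1536 -0.2335 -0.4539]
  T[3,:] = [+0.0000 +0.0327 -0.0311 +0.0613]
|eigenvalues of T|: 0.2078, 0.1429, 0.1429, 0.0000.
ρ = 0.2078; 0.2078 < 1, so it converges for any x₀.

0.2078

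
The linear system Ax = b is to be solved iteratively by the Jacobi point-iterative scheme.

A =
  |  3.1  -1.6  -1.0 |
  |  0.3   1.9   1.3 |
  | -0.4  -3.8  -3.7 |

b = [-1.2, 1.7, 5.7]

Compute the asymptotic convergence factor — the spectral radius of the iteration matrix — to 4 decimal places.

Split A = D + L + U, D = diag(3.1, 1.9, -3.7).
T_J = -D⁻¹(L+U): T[1,2] = -(1.3)/(1.9) = -0.6842; T[1,1] = 0.
  T[0,:] = [+0.0000, +0.5161, +0.3226]
  T[1,:] = [-0.1579, +0.0000, -0.6842]
  T[2,:] = [-0.1081, -1.0270, +0.0000]
|roots of det(T-λI)|: 0.8336, 0.6721, 0.1615.
spectral radius ρ = 0.8336; 0.8336 < 1: convergent.

0.8336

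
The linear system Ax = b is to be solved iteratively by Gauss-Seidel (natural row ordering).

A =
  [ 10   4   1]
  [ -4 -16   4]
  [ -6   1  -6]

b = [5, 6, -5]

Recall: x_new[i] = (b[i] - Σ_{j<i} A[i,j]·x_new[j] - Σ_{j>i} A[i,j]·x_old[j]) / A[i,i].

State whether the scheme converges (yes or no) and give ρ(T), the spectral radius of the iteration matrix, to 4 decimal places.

A = D + L + U where D = diag(10, -16, -6).
GS T = -(D+L)⁻¹U: row 0 first, T[0,2] = -(1)/(10) = -0.1000; later rows by forward substitution.
  T[0,:] = [+0.0000, -0.4000, -0.1000]
  T[1,:] = [+0.0000, +0.1000, +0.2750]
  T[2,:] = [+0.0000, +0.4167, +0.1458]
|λ(T)| sorted: 0.4622, 0.2164, 0.0000.
spectral radius ρ = 0.4622; 0.4622 < 1 ⇒ converges.

yes, ρ = 0.4622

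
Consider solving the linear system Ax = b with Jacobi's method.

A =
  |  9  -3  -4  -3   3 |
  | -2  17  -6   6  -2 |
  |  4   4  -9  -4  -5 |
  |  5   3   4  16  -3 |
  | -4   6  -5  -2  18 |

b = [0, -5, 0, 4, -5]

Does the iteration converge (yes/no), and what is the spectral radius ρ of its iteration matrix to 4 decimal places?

yes, ρ = 0.8409

Let D = diag(9, 17, -9, 16, 18); L, U the strict triangles.
Jacobi T = -D⁻¹(L+U): T[2,4] = -(-5)/(-9) = -0.5556; T[2,2] = 0.
  T[0,:] = [+0.0000 +0.3333 +0.4444 +0.3333 -0.3333]
  T[1,:] = [+0.1176 +0.0000 +0.3529 -0.3529 +0.1176]
  T[2,:] = [+0.4444 +0.4444 +0.0000 -0.4444 -0.5556]
  T[3,:] = [-0.3125 -0.1875 -0.2500 +0.0000 +0.1875]
  T[4,:] = [+0.2222 -0.3333 +0.2778 +0.1111 +0.0000]
eigenvalue magnitudes: 0.8409, 0.4950, 0.4950, 0.3074, 0.3074.
ρ = 0.8409; 0.8409 < 1, so it converges for any x₀.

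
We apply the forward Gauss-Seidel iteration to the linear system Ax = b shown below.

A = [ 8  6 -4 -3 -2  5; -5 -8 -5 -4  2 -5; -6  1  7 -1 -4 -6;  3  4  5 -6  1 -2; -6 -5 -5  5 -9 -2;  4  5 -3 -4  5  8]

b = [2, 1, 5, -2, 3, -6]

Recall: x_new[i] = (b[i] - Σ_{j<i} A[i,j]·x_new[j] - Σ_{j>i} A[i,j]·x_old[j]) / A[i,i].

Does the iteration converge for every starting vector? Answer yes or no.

Split A = D + L + U, D = diag(8, -8, 7, -6, -9, 8).
Gauss-Seidel: T = -(D+L)⁻¹U, row 0 first, T[0,1] = -(6)/(8) = -0.7500; later rows by forward substitution.
  T[0,:] = [+0.0000, -0.7500, +0.5000, +0.3750, +0.2500, -0.6250]
  T[1,:] = [+0.0000, +0.4688, -0.9375, -0.7344, +0.0938, -0.2344]
  T[2,:] = [+0.0000, -0.7098, +0.5625, +0.5692, +0.7723, +0.3549]
  T[3,:] = [+0.0000, -0.6540, +0.0937, +0.1722, +0.9978, -0.5063]
  T[4,:] = [+0.0000, +0.2706, -0.0729, -0.0625, -0.0935, -0.1538]
  T[5,:] = [+0.0000, -0.6803, +0.6393, +0.6101, +0.6633, +0.4350]
|eigenvalues of T|: 1.4939, 0.6464, 0.4666, 0.2424, 0.0114, 0.0000.
ρ(T) = max|λ| = 1.4939; 1.4939 > 1: divergent.

no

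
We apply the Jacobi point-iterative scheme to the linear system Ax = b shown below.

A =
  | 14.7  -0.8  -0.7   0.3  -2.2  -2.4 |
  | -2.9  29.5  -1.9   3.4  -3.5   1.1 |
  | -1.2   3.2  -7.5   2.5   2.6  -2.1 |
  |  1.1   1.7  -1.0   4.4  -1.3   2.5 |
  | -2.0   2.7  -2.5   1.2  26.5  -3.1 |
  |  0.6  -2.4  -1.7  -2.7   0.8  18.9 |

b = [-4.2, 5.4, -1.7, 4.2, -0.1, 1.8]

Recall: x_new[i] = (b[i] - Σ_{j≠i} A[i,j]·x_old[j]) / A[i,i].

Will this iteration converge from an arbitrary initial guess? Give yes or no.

yes

Diagonal D = diag(14.7, 29.5, -7.5, 4.4, 26.5, 18.9); L, U strict lower/upper.
Jacobi T = -D⁻¹(L+U): T[3,0] = -(1.1)/(4.4) = -0.2500; T[3,3] = 0.
  T[0,:] = [+0.0000, +0.0544, +0.0476, -0.0204, +0.1497, +0.1633]
  T[1,:] = [+0.0983, +0.0000, +0.0644, -0.1153, +0.1186, -0.0373]
  T[2,:] = [-0.1600, +0.4267, +0.0000, +0.3333, +0.3467, -0.2800]
  T[3,:] = [-0.2500, -0.3864, +0.2273, +0.0000, +0.2955, -0.5682]
  T[4,:] = [+0.0755, -0.1019, +0.0943, -0.0453, +0.0000, +0.1170]
  T[5,:] = [-0.0317, +0.1270, +0.0899, +0.1429, -0.0423, +0.0000]
eigenvalue magnitudes: 0.3909, 0.2729, 0.2729, 0.2274, 0.2274, 0.1056.
ρ(T) = max|λ| = 0.3909; 0.3909 < 1, so it converges for any x₀.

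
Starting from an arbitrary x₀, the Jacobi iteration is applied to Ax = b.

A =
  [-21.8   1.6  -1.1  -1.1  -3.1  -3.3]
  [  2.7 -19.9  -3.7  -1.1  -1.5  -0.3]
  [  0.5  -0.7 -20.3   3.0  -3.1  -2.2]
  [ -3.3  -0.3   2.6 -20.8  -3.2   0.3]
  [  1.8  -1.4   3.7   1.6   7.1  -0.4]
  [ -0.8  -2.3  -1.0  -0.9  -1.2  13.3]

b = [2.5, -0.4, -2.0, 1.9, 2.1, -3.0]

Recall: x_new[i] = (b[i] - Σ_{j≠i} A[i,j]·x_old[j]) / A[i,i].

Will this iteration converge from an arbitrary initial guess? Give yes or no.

A = D + L + U where D = diag(-21.8, -19.9, -20.3, -20.8, 7.1, 13.3).
Jacobi T = -D⁻¹(L+U): T[5,3] = -(-0.9)/(13.3) = +0.0677; T[5,5] = 0.
  T[0,:] = [+0.0000, +0.0734, -0.0505, -0.0505, -0.1422, -0.1514]
  T[1,:] = [+0.1357, +0.0000, -0.1859, -0.0553, -0.0754, -0.0151]
  T[2,:] = [+0.0246, -0.0345, +0.0000, +0.1478, -0.1527, -0.1084]
  T[3,:] = [-0.1587, -0.0144, +0.1250, +0.0000, -0.1538, +0.0144]
  T[4,:] = [-0.2535, +0.1972, -0.5211, -0.2254, +0.0000, +0.0563]
  T[5,:] = [+0.0602, +0.1729, +0.0752, +0.0677, +0.0902, +0.0000]
moduli |λ_i(T)| = 0.4326, 0.2590, 0.2590, 0.2126, 0.1517, 0.1517.
ρ(T) = max|λ| = 0.4326; 0.4326 < 1: convergent.

yes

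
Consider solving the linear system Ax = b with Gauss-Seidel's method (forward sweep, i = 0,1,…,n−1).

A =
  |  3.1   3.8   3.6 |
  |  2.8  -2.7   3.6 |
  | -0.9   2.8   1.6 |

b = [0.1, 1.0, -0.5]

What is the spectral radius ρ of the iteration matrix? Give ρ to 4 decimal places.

1.5615

Diagonal D = diag(3.1, -2.7, 1.6); L, U strict lower/upper.
T_GS = -(D+L)⁻¹U: row 0 first, T[0,2] = -(3.6)/(3.1) = -1.1613; later rows by forward substitution.
  T[0,:] = [+0.0000, -1.2258, -1.1613]
  T[1,:] = [+0.0000, -1.2712, +0.1290]
  T[2,:] = [+0.0000, +1.5351, -0.8790]
|eigenvalues of T|: 1.5615, 0.5888, 0.0000.
ρ(T) = max|λ| = 1.5615; 1.5615 > 1 ⇒ diverges.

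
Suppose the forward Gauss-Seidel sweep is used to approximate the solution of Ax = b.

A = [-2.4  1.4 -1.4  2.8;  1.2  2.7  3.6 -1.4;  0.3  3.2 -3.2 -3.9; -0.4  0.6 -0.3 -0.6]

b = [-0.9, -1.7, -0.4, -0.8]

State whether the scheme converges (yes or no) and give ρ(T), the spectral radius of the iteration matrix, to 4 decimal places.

no, ρ = 1.6860

Write A = D+L+U with D = diag(-2.4, 2.7, -3.2, -0.6).
Gauss-Seidel: T = -(D+L)⁻¹U, row 0 first, T[0,3] = -(2.8)/(-2.4) = +1.1667; later rows by forward substitution.
  T[0,:] = [+0.0000  +0.5833  -0.5833  +1.1667]
  T[1,:] = [+0.0000  -0.2593  -1.0741  -0.0000]
  T[2,:] = [+0.0000  -0.2046  -1.1288  -1.1094]
  T[3,:] = [+0.0000  -0.5459  -0.1208  -0.2231]
moduli |λ_i(T)| = 1.6860, 0.6122, 0.6122, 0.0000.
ρ(T) = max|λ| = 1.6860; 1.6860 > 1, so it fails to converge.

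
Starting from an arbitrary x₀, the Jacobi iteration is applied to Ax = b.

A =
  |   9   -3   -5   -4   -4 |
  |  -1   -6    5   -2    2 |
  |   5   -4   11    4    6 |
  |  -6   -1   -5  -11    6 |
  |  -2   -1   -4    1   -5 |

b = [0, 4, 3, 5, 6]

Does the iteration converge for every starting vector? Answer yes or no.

Let D = diag(9, -6, 11, -11, -5); L, U the strict triangles.
T_J = -D⁻¹(L+U): T[3,0] = -(-6)/(-11) = -0.5455; T[3,3] = 0.
  T[0,:] = [+0.0000  +0.3333  +0.5556  +0.4444  +0.4444]
  T[1,:] = [-0.1667  +0.0000  +0.8333  -0.3333  +0.3333]
  T[2,:] = [-0.4545  +0.3636  +0.0000  -0.3636  -0.5455]
  T[3,:] = [-0.5455  -0.0909  -0.4545  +0.0000  +0.5455]
  T[4,:] = [-0.4000  -0.2000  -0.8000  +0.2000  +0.0000]
eigenvalue magnitudes: 1.1386, 0.8354, 0.8354, 0.7104, 0.1895.
spectral radius ρ = 1.1386; 1.1386 > 1 ⇒ diverges.

no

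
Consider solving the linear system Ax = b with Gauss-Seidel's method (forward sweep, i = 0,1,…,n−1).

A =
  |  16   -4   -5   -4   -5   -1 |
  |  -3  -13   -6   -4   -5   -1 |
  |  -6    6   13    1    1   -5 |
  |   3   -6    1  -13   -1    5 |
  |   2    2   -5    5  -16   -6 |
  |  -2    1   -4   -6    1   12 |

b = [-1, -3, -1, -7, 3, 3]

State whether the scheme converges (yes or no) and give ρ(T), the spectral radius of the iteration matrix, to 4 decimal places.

Let D = diag(16, -13, 13, -13, -16, 12); L, U the strict triangles.
T_GS = -(D+L)⁻¹U: row 0 first, T[0,5] = -(-1)/(16) = +0.0625; later rows by forward substitution.
  T[0,:] = [+0.0000, +0.2500, +0.3125, +0.2500, +0.3125, +0.0625]
  T[1,:] = [+0.0000, -0.0577, -0.5337, -0.3654, -0.4567, -0.0913]
  T[2,:] = [+0.0000, +0.1420, +0.3905, +0.2071, +0.2781, +0.4556]
  T[3,:] = [+0.0000, +0.0952, +0.3485, +0.2423, +0.2274, +0.4762]
  T[4,:] = [+0.0000, +0.0094, -0.0408, -0.0034, -0.0339, -0.3722]
  T[5,:] = [+0.0000, +0.1406, +0.4044, +0.2626, +0.2994, +0.4390]
|roots of det(T-λI)|: 0.8297, 0.1039, 0.1039, 0.0690, 0.0690, 0.0000.
ρ = 0.8297; 0.8297 < 1 ⇒ converges.

yes, ρ = 0.8297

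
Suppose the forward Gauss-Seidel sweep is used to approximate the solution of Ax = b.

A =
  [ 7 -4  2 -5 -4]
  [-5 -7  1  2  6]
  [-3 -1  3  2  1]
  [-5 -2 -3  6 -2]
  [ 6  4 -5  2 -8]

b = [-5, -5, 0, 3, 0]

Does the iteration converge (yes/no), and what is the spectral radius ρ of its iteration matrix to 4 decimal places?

no, ρ = 1.4344

Split A = D + L + U, D = diag(7, -7, 3, 6, -8).
Gauss-Seidel: T = -(D+L)⁻¹U, row 0 first, T[0,2] = -(2)/(7) = -0.2857; later rows by forward substitution.
  T[0,:] = [+0.0000 +0.5714 -0.2857 +0.7143 +0.5714]
  T[1,:] = [+0.0000 -0.4082 +0.3469 -0.2245 +0.4490]
  T[2,:] = [+0.0000 +0.4354 -0.1701 -0.0272 +0.3878]
  T[3,:] = [+0.0000 +0.5578 -0.2075 +0.5068 +1.1531]
  T[4,:] = [+0.0000 +0.0918 +0.0136 +0.5672 +0.6990]
|eigenvalues of T|: 1.4344, 0.4402, 0.4402, 0.0490, 0.0000.
spectral radius ρ = 1.4344; 1.4344 > 1, so it fails to converge.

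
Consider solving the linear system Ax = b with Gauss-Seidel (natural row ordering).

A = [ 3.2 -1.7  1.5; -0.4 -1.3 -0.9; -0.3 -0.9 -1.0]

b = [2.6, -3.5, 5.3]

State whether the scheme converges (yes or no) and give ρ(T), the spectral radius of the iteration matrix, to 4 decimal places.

yes, ρ = 0.6422

Diagonal D = diag(3.2, -1.3, -1); L, U strict lower/upper.
GS T = -(D+L)⁻¹U: row 0 first, T[0,1] = -(-1.7)/(3.2) = +0.5312; later rows by forward substitution.
  T[0,:] = [+0.0000  +0.5312  -0.4688]
  T[1,:] = [+0.0000  -0.1635  -0.5481]
  T[2,:] = [+0.0000  -0.0123  +0.6339]
|eigenvalues of T|: 0.6422, 0.1718, 0.0000.
spectral radius ρ = 0.6422; 0.6422 < 1, so it converges for any x₀.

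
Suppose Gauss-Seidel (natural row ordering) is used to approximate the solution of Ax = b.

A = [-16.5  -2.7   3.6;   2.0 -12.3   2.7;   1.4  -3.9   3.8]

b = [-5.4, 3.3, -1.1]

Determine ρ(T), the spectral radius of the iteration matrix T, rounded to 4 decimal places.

Let D = diag(-16.5, -12.3, 3.8); L, U the strict triangles.
GS T = -(D+L)⁻¹U: row 0 first, T[0,1] = -(-2.7)/(-16.5) = -0.1636; later rows by forward substitution.
  T[0,:] = [+0.0000 -0.1636 +0.2182]
  T[1,:] = [+0.0000 -0.0266 +0.2550]
  T[2,:] = [+0.0000 +0.0330 +0.1813]
|eigenvalues of T|: 0.2160, 0.0613, 0.0000.
spectral radius ρ = 0.2160; 0.2160 < 1, so it converges for any x₀.

0.2160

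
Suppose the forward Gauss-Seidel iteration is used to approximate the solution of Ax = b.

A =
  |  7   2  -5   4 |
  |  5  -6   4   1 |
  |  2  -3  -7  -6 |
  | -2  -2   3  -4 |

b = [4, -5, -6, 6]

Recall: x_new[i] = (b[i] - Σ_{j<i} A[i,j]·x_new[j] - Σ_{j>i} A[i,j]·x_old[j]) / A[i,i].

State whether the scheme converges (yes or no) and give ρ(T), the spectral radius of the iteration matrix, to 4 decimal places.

A = D + L + U where D = diag(7, -6, -7, -4).
Gauss-Seidel: T = -(D+L)⁻¹U, row 0 first, T[0,2] = -(-5)/(7) = +0.7143; later rows by forward substitution.
  T[0,:] = [+0.0000  -0.2857  +0.7143  -0.5714]
  T[1,:] = [+0.0000  -0.2381  +1.2619  -0.3095]
  T[2,:] = [+0.0000  +0.0204  -0.3367  -0.8878]
  T[3,:] = [+0.0000  +0.2772  -1.2406  -0.2253]
|eigenvalues of T|: 1.4243, 0.5122, 0.1119, 0.0000.
ρ = 1.4243; 1.4243 > 1 ⇒ diverges.

no, ρ = 1.4243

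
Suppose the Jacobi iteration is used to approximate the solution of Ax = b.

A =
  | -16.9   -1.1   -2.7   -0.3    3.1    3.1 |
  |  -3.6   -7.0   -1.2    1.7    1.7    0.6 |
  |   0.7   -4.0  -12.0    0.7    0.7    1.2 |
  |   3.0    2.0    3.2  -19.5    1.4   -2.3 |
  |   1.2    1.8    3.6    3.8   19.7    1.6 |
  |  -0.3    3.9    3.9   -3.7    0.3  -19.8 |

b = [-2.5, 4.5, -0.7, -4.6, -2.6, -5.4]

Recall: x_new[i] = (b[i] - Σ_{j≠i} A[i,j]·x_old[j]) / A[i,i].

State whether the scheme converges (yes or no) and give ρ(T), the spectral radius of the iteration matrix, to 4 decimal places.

yes, ρ = 0.5852

Split A = D + L + U, D = diag(-16.9, -7, -12, -19.5, 19.7, -19.8).
T_J = -D⁻¹(L+U): T[1,5] = -(0.6)/(-7) = +0.0857; T[1,1] = 0.
  T[0,:] = [+0.0000 -0.0651 -0.1598 -0.0178 +0.1834 +0.1834]
  T[1,:] = [-0.5143 +0.0000 -0.1714 +0.2429 +0.2429 +0.0857]
  T[2,:] = [+0.0583 -0.3333 +0.0000 +0.0583 +0.0583 +0.1000]
  T[3,:] = [+0.1538 +0.1026 +0.1641 +0.0000 +0.0718 -0.1179]
  T[4,:] = [-0.0609 -0.0914 -0.1827 -0.1929 +0.0000 -0.0812]
  T[5,:] = [-0.0152 +0.1970 +0.1970 -0.1869 +0.0152 +0.0000]
eigenvalue magnitudes: 0.5852, 0.3080, 0.3080, 0.2531, 0.2531, 0.2024.
spectral radius ρ = 0.5852; 0.5852 < 1: convergent.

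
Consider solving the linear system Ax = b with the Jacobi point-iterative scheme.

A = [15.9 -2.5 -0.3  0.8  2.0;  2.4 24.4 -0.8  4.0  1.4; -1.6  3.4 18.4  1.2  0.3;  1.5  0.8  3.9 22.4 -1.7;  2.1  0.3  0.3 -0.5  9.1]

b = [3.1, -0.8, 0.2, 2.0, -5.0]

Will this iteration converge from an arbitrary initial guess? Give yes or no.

Split A = D + L + U, D = diag(15.9, 24.4, 18.4, 22.4, 9.1).
Jacobi: T = -D⁻¹(L+U), T[0,1] = -(-2.5)/(15.9) = +0.1572; T[0,0] = 0.
  T[0,:] = [+0.0000 +0.1572 +0.0189 -0.0503 -0.1258]
  T[1,:] = [-0.0984 +0.0000 +0.0328 -0.1639 -0.0574]
  T[2,:] = [+0.0870 -0.1848 +0.0000 -0.0652 -0.0163]
  T[3,:] = [-0.0670 -0.0357 -0.1741 +0.0000 +0.0759]
  T[4,:] = [-0.2308 -0.0330 -0.0330 +0.0549 +0.0000]
eigenvalue magnitudes: 0.2626, 0.1598, 0.1598, 0.1590, 0.1590.
ρ = 0.2626; 0.2626 < 1, so it converges for any x₀.

yes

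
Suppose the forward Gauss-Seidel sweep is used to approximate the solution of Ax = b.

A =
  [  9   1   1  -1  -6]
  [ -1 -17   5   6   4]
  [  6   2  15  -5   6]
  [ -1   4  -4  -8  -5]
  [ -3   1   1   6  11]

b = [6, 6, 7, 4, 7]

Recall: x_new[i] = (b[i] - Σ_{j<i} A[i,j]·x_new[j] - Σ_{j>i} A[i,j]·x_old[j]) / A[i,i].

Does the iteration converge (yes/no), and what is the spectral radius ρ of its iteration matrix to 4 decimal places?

Let D = diag(9, -17, 15, -8, 11); L, U the strict triangles.
Gauss-Seidel: T = -(D+L)⁻¹U, row 0 first, T[0,1] = -(1)/(9) = -0.1111; later rows by forward substitution.
  T[0,:] = [+0.0000, -0.1111, -0.1111, +0.1111, +0.6667]
  T[1,:] = [+0.0000, +0.0065, +0.3007, +0.3464, +0.1961]
  T[2,:] = [+0.0000, +0.0436, +0.0044, +0.2427, -0.6928]
  T[3,:] = [+0.0000, -0.0046, +0.1620, +0.0380, -0.2639]
  T[4,:] = [+0.0000, -0.0323, -0.1464, -0.0440, +0.3709]
moduli |λ_i(T)| = 0.6448, 0.2472, 0.1079, 0.1079, 0.0000.
spectral radius ρ = 0.6448; 0.6448 < 1 ⇒ converges.

yes, ρ = 0.6448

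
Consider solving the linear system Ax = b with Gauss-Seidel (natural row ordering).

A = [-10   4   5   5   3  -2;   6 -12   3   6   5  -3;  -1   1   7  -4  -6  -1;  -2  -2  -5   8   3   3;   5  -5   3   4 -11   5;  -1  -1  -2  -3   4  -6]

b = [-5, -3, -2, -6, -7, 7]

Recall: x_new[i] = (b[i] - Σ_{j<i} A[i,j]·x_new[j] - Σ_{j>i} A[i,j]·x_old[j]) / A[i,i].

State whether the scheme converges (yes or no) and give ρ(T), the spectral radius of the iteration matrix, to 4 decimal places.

Let D = diag(-10, -12, 7, 8, -11, -6); L, U the strict triangles.
GS T = -(D+L)⁻¹U: row 0 first, T[0,2] = -(5)/(-10) = +0.5000; later rows by forward substitution.
  T[0,:] = [+0.0000  +0.4000  +0.5000  +0.5000  +0.3000  -0.2000]
  T[1,:] = [+0.0000  +0.2000  +0.5000  +0.7500  +0.5667  -0.3500]
  T[2,:] = [+0.0000  +0.0286  +0.0000  +0.5357  +0.8190  +0.1643]
  T[3,:] = [+0.0000  +0.1679  +0.2500  +0.6473  +0.3536  -0.4098]
  T[4,:] = [+0.0000  +0.1597  +0.0909  +0.2679  +0.2307  +0.4185]
  T[5,:] = [+0.0000  -0.0870  -0.2311  -0.5320  -0.4404  +0.5208]
|eigenvalues of T|: 1.3400, 0.3761, 0.1992, 0.1992, 0.0812, 0.0000.
ρ(T) = max|λ| = 1.3400; 1.3400 > 1: divergent.

no, ρ = 1.3400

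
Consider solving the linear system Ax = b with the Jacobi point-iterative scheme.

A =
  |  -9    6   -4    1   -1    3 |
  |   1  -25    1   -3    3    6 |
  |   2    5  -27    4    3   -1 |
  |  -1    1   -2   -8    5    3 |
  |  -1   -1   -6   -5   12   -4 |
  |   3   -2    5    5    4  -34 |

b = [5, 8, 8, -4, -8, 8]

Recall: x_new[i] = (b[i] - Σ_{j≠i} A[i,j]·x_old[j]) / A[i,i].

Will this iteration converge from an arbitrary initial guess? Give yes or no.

yes

Write A = D+L+U with D = diag(-9, -25, -27, -8, 12, -34).
Jacobi: T = -D⁻¹(L+U), T[5,0] = -(3)/(-34) = +0.0882; T[5,5] = 0.
  T[0,:] = [+0.0000 +0.6667 -0.4444 +0.1111 -0.1111 +0.3333]
  T[1,:] = [+0.0400 +0.0000 +0.0400 -0.1200 +0.1200 +0.2400]
  T[2,:] = [+0.0741 +0.1852 +0.0000 +0.1481 +0.1111 -0.0370]
  T[3,:] = [-0.1250 +0.1250 -0.2500 +0.0000 +0.6250 +0.3750]
  T[4,:] = [+0.0833 +0.0833 +0.5000 +0.4167 +0.0000 +0.3333]
  T[5,:] = [+0.0882 -0.0588 +0.1471 +0.1471 +0.1176 +0.0000]
moduli |λ_i(T)| = 0.7407, 0.4612, 0.4612, 0.3950, 0.1860, 0.0926.
spectral radius ρ = 0.7407; 0.7407 < 1 ⇒ converges.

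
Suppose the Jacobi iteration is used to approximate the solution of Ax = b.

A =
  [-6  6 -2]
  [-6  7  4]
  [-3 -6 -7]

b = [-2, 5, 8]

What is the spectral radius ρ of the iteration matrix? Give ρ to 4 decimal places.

Write A = D+L+U with D = diag(-6, 7, -7).
Jacobi: T = -D⁻¹(L+U), T[1,0] = -(-6)/(7) = +0.8571; T[1,1] = 0.
  T[0,:] = [+0.0000, +1.0000, -0.3333]
  T[1,:] = [+0.8571, +0.0000, -0.5714]
  T[2,:] = [-0.4286, -0.8571, +0.0000]
moduli |λ_i(T)| = 1.3601, 1.0000, 0.3601.
ρ(T) = max|λ| = 1.3601; 1.3601 > 1, so it fails to converge.

1.3601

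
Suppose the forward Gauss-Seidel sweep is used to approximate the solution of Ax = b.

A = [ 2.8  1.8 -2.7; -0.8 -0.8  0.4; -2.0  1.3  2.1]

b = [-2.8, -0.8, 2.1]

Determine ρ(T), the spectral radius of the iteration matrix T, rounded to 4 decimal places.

1.6648

Diagonal D = diag(2.8, -0.8, 2.1); L, U strict lower/upper.
GS T = -(D+L)⁻¹U: row 0 first, T[0,1] = -(1.8)/(2.8) = -0.6429; later rows by forward substitution.
  T[0,:] = [+0.0000  -0.6429  +0.9643]
  T[1,:] = [+0.0000  +0.6429  -0.4643]
  T[2,:] = [+0.0000  -1.0102  +1.2058]
|roots of det(T-λI)|: 1.6648, 0.1839, 0.0000.
spectral radius ρ = 1.6648; 1.6648 > 1 ⇒ diverges.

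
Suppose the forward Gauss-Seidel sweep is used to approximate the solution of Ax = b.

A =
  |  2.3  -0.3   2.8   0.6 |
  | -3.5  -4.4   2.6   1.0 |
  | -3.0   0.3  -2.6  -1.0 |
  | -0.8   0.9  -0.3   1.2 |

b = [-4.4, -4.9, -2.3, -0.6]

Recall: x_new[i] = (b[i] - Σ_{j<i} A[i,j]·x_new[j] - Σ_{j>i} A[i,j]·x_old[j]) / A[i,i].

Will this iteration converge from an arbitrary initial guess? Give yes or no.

Split A = D + L + U, D = diag(2.3, -4.4, -2.6, 1.2).
T_GS = -(D+L)⁻¹U: row 0 first, T[0,3] = -(0.6)/(2.3) = -0.2609; later rows by forward substitution.
  T[0,:] = [+0.0000, +0.1304, -1.2174, -0.2609]
  T[1,:] = [+0.0000, -0.1038, +1.5593, +0.4348]
  T[2,:] = [+0.0000, -0.1625, +1.5846, -0.0334]
  T[3,:] = [+0.0000, +0.1242, -1.5849, -0.5084]
|roots of det(T-λI)|: 1.4832, 0.5356, 0.0249, 0.0000.
ρ(T) = max|λ| = 1.4832; 1.4832 > 1: divergent.

no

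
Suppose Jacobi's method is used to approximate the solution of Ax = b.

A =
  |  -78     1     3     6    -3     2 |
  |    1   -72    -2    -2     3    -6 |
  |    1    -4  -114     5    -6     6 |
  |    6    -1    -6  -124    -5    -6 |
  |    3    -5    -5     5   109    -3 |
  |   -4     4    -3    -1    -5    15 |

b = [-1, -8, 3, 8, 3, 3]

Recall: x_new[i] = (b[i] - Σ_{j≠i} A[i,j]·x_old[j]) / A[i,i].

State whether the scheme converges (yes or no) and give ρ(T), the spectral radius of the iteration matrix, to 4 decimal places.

yes, ρ = 0.2308

A = D + L + U where D = diag(-78, -72, -114, -124, 109, 15).
T_J = -D⁻¹(L+U): T[4,1] = -(-5)/(109) = +0.0459; T[4,4] = 0.
  T[0,:] = [+0.0000 +0.0128 +0.0385 +0.0769 -0.0385 +0.0256]
  T[1,:] = [+0.0139 +0.0000 -0.0278 -0.0278 +0.0417 -0.0833]
  T[2,:] = [+0.0088 -0.0351 +0.0000 +0.0439 -0.0526 +0.0526]
  T[3,:] = [+0.0484 -0.0081 -0.0484 +0.0000 -0.0403 -0.0484]
  T[4,:] = [-0.0275 +0.0459 +0.0459 -0.0459 +0.0000 +0.0275]
  T[5,:] = [+0.2667 -0.2667 +0.2000 +0.0667 +0.3333 +0.0000]
|eigenvalues of T|: 0.2308, 0.1820, 0.1203, 0.0548, 0.0289, 0.0289.
spectral radius ρ = 0.2308; 0.2308 < 1, so it converges for any x₀.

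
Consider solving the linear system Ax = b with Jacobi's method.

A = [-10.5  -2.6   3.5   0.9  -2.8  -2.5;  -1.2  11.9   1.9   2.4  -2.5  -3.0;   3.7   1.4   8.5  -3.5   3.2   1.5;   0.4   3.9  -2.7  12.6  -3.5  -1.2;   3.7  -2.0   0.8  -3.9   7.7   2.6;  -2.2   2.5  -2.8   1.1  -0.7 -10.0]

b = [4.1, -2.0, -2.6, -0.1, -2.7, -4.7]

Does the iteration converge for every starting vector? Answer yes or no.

yes

Let D = diag(-10.5, 11.9, 8.5, 12.6, 7.7, -10); L, U the strict triangles.
Jacobi T = -D⁻¹(L+U): T[3,5] = -(-1.2)/(12.6) = +0.0952; T[3,3] = 0.
  T[0,:] = [+0.0000, -0.2476, +0.3333, +0.0857, -0.2667, -0.2381]
  T[1,:] = [+0.1008, +0.0000, -0.1597, -0.2017, +0.2101, +0.2521]
  T[2,:] = [-0.4353, -0.1647, +0.0000, +0.4118, -0.3765, -0.1765]
  T[3,:] = [-0.0317, -0.3095, +0.2143, +0.0000, +0.2778, +0.0952]
  T[4,:] = [-0.4805, +0.2597, -0.1039, +0.5065, +0.0000, -0.3377]
  T[5,:] = [-0.2200, +0.2500, -0.2800, +0.1100, -0.0700, +0.0000]
|roots of det(T-λI)|: 0.8579, 0.5178, 0.2997, 0.1711, 0.0675, 0.0675.
ρ(T) = max|λ| = 0.8579; 0.8579 < 1, so it converges for any x₀.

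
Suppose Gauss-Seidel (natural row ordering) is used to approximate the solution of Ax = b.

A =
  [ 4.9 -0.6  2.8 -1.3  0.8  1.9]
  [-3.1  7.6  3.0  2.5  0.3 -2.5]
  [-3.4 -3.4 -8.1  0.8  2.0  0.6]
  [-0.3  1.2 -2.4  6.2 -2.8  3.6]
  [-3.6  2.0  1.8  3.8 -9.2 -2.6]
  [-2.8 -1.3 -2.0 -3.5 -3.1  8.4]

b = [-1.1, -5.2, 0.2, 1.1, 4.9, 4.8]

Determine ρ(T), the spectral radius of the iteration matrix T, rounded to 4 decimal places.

0.8396

Let D = diag(4.9, 7.6, -8.1, 6.2, -9.2, 8.4); L, U the strict triangles.
Gauss-Seidel: T = -(D+L)⁻¹U, row 0 first, T[0,4] = -(0.8)/(4.9) = -0.1633; later rows by forward substitution.
  T[0,:] = [+0.0000  +0.1224  -0.5714  +0.2653  -0.1633  -0.3878]
  T[1,:] = [+0.0000  +0.0499  -0.6278  -0.2207  -0.1061  +0.1708]
  T[2,:] = [+0.0000  -0.0724  +0.5034  +0.0801  +0.3600  +0.1651]
  T[3,:] = [+0.0000  -0.0318  +0.2887  +0.0865  +0.6036  -0.5685]
  T[4,:] = [+0.0000  -0.0643  +0.3049  -0.1004  +0.3606  -0.2963]
  T[5,:] = [+0.0000  -0.0057  +0.0650  +0.0723  +0.3994  -0.4097]
|roots of det(T-λI)|: 0.8396, 0.3379, 0.3379, 0.0460, 0.0460, 0.0000.
ρ = 0.8396; 0.8396 < 1: convergent.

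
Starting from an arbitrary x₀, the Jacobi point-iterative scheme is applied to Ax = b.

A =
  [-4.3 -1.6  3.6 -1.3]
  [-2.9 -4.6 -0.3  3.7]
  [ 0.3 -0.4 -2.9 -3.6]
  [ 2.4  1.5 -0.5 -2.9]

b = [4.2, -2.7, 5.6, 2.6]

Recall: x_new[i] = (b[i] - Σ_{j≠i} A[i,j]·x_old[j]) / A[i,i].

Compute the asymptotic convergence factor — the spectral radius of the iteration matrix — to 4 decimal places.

Let D = diag(-4.3, -4.6, -2.9, -2.9); L, U the strict triangles.
Jacobi: T = -D⁻¹(L+U), T[0,1] = -(-1.6)/(-4.3) = -0.3721; T[0,0] = 0.
  T[0,:] = [+0.0000, -0.3721, +0.8372, -0.3023]
  T[1,:] = [-0.6304, +0.0000, -0.0652, +0.8043]
  T[2,:] = [+0.1034, -0.1379, +0.0000, -1.2414]
  T[3,:] = [+0.8276, +0.5172, -0.1724, +0.0000]
moduli |λ_i(T)| = 1.2334, 0.7625, 0.7625, 0.2288.
ρ = 1.2334; 1.2334 > 1, so it fails to converge.

1.2334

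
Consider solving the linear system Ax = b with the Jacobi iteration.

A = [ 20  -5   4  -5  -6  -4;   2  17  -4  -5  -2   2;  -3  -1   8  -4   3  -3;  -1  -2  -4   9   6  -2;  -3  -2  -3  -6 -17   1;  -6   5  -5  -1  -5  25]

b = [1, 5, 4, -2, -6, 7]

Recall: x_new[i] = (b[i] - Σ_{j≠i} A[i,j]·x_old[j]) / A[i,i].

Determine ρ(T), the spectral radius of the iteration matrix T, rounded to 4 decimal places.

Split A = D + L + U, D = diag(20, 17, 8, 9, -17, 25).
Jacobi T = -D⁻¹(L+U): T[1,0] = -(2)/(17) = -0.1176; T[1,1] = 0.
  T[0,:] = [+0.0000  +0.2500  -0.2000  +0.2500  +0.3000  +0.2000]
  T[1,:] = [-0.1176  +0.0000  +0.2353  +0.2941  +0.1176  -0.1176]
  T[2,:] = [+0.3750  +0.1250  +0.0000  +0.5000  -0.3750  +0.3750]
  T[3,:] = [+0.1111  +0.2222  +0.4444  +0.0000  -0.6667  +0.2222]
  T[4,:] = [-0.1765  -0.1176  -0.1765  -0.3529  +0.0000  +0.0588]
  T[5,:] = [+0.2400  -0.2000  +0.2000  +0.0400  +0.2000  +0.0000]
moduli |λ_i(T)| = 0.9074, 0.5645, 0.4259, 0.3047, 0.3008, 0.3008.
ρ(T) = max|λ| = 0.9074; 0.9074 < 1, so it converges for any x₀.

0.9074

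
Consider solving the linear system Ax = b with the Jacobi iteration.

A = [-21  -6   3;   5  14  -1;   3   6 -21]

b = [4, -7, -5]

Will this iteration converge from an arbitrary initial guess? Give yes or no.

yes

Let D = diag(-21, 14, -21); L, U the strict triangles.
Jacobi: T = -D⁻¹(L+U), T[1,2] = -(-1)/(14) = +0.0714; T[1,1] = 0.
  T[0,:] = [+0.0000 -0.2857 +0.1429]
  T[1,:] = [-0.3571 +0.0000 +0.0714]
  T[2,:] = [+0.1429 +0.2857 +0.0000]
|roots of det(T-λI)|: 0.4286, 0.2857, 0.1429.
spectral radius ρ = 0.4286; 0.4286 < 1, so it converges for any x₀.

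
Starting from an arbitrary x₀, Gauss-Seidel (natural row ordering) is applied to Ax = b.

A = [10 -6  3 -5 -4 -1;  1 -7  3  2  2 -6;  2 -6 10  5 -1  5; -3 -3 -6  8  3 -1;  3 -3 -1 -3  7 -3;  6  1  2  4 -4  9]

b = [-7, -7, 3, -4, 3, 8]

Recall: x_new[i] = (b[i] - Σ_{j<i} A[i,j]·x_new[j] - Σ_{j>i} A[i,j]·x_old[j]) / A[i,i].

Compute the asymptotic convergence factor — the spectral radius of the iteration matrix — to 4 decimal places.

A = D + L + U where D = diag(10, -7, 10, 8, 7, 9).
Gauss-Seidel: T = -(D+L)⁻¹U, row 0 first, T[0,5] = -(-1)/(10) = +0.1000; later rows by forward substitution.
  T[0,:] = [+0.0000, +0.6000, -0.3000, +0.5000, +0.4000, +0.1000]
  T[1,:] = [+0.0000, +0.0857, +0.3857, +0.3571, +0.3429, -0.8429]
  T[2,:] = [+0.0000, -0.0686, +0.2914, -0.3857, +0.2257, -1.0257]
  T[3,:] = [+0.0000, +0.2057, +0.2507, +0.0321, +0.0729, -0.9229]
  T[4,:] = [+0.0000, -0.1420, +0.4430, -0.1026, +0.0390, -0.5176]
  T[5,:] = [+0.0000, -0.5488, +0.1778, -0.3472, -0.3700, +0.4351]
|λ(T)| sorted: 1.4279, 0.5622, 0.5622, 0.2159, 0.1414, 0.0000.
ρ(T) = max|λ| = 1.4279; 1.4279 > 1, so it fails to converge.

1.4279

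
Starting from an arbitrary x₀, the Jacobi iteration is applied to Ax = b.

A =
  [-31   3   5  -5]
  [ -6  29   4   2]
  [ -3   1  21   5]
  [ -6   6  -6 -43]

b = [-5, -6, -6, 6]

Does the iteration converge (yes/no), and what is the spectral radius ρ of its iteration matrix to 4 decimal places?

Split A = D + L + U, D = diag(-31, 29, 21, -43).
T_J = -D⁻¹(L+U): T[2,3] = -(5)/(21) = -0.2381; T[2,2] = 0.
  T[0,:] = [+0.0000 +0.0968 +0.1613 -0.1613]
  T[1,:] = [+0.2069 +0.0000 -0.1379 -0.0690]
  T[2,:] = [+0.1429 -0.0476 +0.0000 -0.2381]
  T[3,:] = [-0.1395 +0.1395 -0.1395 +0.0000]
|eigenvalues of T|: 0.3062, 0.2237, 0.2237, 0.1216.
spectral radius ρ = 0.3062; 0.3062 < 1: convergent.

yes, ρ = 0.3062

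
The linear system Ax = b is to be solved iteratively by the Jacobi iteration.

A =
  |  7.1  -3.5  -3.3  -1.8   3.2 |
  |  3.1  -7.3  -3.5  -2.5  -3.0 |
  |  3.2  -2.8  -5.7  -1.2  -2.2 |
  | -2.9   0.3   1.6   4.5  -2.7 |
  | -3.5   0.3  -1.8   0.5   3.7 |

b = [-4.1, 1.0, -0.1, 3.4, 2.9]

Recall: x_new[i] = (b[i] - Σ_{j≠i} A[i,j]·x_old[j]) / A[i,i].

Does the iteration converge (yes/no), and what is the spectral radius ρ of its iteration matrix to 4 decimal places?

no, ρ = 1.1901

Write A = D+L+U with D = diag(7.1, -7.3, -5.7, 4.5, 3.7).
T_J = -D⁻¹(L+U): T[3,1] = -(0.3)/(4.5) = -0.0667; T[3,3] = 0.
  T[0,:] = [+0.0000 +0.4930 +0.4648 +0.2535 -0.4507]
  T[1,:] = [+0.4247 +0.0000 -0.4795 -0.3425 -0.4110]
  T[2,:] = [+0.5614 -0.4912 +0.0000 -0.2105 -0.3860]
  T[3,:] = [+0.6444 -0.0667 -0.3556 +0.0000 +0.6000]
  T[4,:] = [+0.9459 -0.0811 +0.4865 -0.1351 +0.0000]
eigenvalue magnitudes: 1.1901, 0.7789, 0.7789, 0.4148, 0.4148.
ρ = 1.1901; 1.1901 > 1, so it fails to converge.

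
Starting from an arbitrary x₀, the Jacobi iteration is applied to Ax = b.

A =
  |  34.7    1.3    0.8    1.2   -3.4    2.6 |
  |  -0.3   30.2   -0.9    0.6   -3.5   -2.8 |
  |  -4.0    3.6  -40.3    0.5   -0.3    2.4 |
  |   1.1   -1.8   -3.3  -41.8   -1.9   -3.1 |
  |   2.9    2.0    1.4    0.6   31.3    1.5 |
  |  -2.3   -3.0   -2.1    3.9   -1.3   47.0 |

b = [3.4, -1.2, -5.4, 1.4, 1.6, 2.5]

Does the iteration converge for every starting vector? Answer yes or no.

Let D = diag(34.7, 30.2, -40.3, -41.8, 31.3, 47); L, U the strict triangles.
Jacobi: T = -D⁻¹(L+U), T[4,1] = -(2)/(31.3) = -0.0639; T[4,4] = 0.
  T[0,:] = [+0.0000 -0.0375 -0.0231 -0.0346 +0.0980 -0.0749]
  T[1,:] = [+0.0099 +0.0000 +0.0298 -0.0199 +0.1159 +0.0927]
  T[2,:] = [-0.0993 +0.0893 +0.0000 +0.0124 -0.0074 +0.0596]
  T[3,:] = [+0.0263 -0.0431 -0.0789 +0.0000 -0.0455 -0.0742]
  T[4,:] = [-0.0927 -0.0639 -0.0447 -0.0192 +0.0000 -0.0479]
  T[5,:] = [+0.0489 +0.0638 +0.0447 -0.0830 +0.0277 +0.0000]
moduli |λ_i(T)| = 0.1564, 0.1312, 0.1312, 0.1027, 0.0641, 0.0641.
ρ(T) = max|λ| = 0.1564; 0.1564 < 1 ⇒ converges.

yes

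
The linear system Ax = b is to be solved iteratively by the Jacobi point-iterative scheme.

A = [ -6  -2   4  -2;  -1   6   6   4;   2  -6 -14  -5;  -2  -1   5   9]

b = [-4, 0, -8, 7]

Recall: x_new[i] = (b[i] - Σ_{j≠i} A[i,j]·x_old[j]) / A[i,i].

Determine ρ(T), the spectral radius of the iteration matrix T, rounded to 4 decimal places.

0.8324

Diagonal D = diag(-6, 6, -14, 9); L, U strict lower/upper.
T_J = -D⁻¹(L+U): T[0,1] = -(-2)/(-6) = -0.3333; T[0,0] = 0.
  T[0,:] = [+0.0000, -0.3333, +0.6667, -0.3333]
  T[1,:] = [+0.1667, +0.0000, -1.0000, -0.6667]
  T[2,:] = [+0.1429, -0.4286, +0.0000, -0.3571]
  T[3,:] = [+0.2222, +0.1111, -0.5556, +0.0000]
eigenvalue magnitudes: 0.8324, 0.6674, 0.2535, 0.2535.
ρ(T) = max|λ| = 0.8324; 0.8324 < 1, so it converges for any x₀.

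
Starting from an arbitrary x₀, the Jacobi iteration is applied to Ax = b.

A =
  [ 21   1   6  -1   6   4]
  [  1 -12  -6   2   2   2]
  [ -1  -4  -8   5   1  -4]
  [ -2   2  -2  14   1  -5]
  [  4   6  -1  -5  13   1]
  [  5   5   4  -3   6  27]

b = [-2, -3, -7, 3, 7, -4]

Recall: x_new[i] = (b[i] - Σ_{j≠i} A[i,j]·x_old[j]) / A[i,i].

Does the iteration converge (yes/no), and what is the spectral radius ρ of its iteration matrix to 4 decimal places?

yes, ρ = 0.8280

Write A = D+L+U with D = diag(21, -12, -8, 14, 13, 27).
T_J = -D⁻¹(L+U): T[5,0] = -(5)/(27) = -0.1852; T[5,5] = 0.
  T[0,:] = [+0.0000  -0.0476  -0.2857  +0.0476  -0.2857  -0.1905]
  T[1,:] = [+0.0833  +0.0000  -0.5000  +0.1667  +0.1667  +0.1667]
  T[2,:] = [-0.1250  -0.5000  +0.0000  +0.6250  +0.1250  -0.5000]
  T[3,:] = [+0.1429  -0.1429  +0.1429  +0.0000  -0.0714  +0.3571]
  T[4,:] = [-0.3077  -0.4615  +0.0769  +0.3846  +0.0000  -0.0769]
  T[5,:] = [-0.1852  -0.1852  -0.1481  +0.1111  -0.2222  +0.0000]
|eigenvalues of T|: 0.8280, 0.6361, 0.3141, 0.3141, 0.2516, 0.0288.
ρ(T) = max|λ| = 0.8280; 0.8280 < 1, so it converges for any x₀.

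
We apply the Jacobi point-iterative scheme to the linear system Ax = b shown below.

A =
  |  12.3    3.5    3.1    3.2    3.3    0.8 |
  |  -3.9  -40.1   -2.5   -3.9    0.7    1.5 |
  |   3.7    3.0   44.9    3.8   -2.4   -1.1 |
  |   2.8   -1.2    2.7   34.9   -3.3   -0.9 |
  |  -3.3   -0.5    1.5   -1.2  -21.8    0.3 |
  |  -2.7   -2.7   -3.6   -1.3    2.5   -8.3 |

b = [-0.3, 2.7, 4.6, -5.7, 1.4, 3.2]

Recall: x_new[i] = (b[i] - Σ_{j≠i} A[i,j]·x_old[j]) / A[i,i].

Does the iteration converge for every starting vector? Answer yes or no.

yes

Diagonal D = diag(12.3, -40.1, 44.9, 34.9, -21.8, -8.3); L, U strict lower/upper.
Jacobi: T = -D⁻¹(L+U), T[0,5] = -(0.8)/(12.3) = -0.0650; T[0,0] = 0.
  T[0,:] = [+0.0000 -0.2846 -0.2520 -0.2602 -0.2683 -0.0650]
  T[1,:] = [-0.0973 +0.0000 -0.0623 -0.0973 +0.0175 +0.0374]
  T[2,:] = [-0.0824 -0.0668 +0.0000 -0.0846 +0.0535 +0.0245]
  T[3,:] = [-0.0802 +0.0344 -0.0774 +0.0000 +0.0946 +0.0258]
  T[4,:] = [-0.1514 -0.0229 +0.0688 -0.0550 +0.0000 +0.0138]
  T[5,:] = [-0.3253 -0.3253 -0.4337 -0.1566 +0.3012 +0.0000]
moduli |λ_i(T)| = 0.3613, 0.3036, 0.1053, 0.1053, 0.0860, 0.0034.
ρ = 0.3613; 0.3613 < 1: convergent.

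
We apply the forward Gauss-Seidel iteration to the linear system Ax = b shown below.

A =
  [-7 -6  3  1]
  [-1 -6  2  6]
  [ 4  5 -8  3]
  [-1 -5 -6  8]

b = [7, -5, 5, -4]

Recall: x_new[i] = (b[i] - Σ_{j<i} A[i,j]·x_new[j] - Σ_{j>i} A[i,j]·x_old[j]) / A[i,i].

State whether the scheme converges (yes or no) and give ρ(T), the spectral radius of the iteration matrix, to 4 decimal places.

no, ρ = 1.5309

Diagonal D = diag(-7, -6, -8, 8); L, U strict lower/upper.
Gauss-Seidel: T = -(D+L)⁻¹U, row 0 first, T[0,1] = -(-6)/(-7) = -0.8571; later rows by forward substitution.
  T[0,:] = [+0.0000, -0.8571, +0.4286, +0.1429]
  T[1,:] = [+0.0000, +0.1429, +0.2619, +0.9762]
  T[2,:] = [+0.0000, -0.3393, +0.3780, +1.0565]
  T[3,:] = [+0.0000, -0.2723, +0.5007, +1.4204]
moduli |λ_i(T)| = 1.5309, 0.4306, 0.0203, 0.0000.
ρ(T) = max|λ| = 1.5309; 1.5309 > 1, so it fails to converge.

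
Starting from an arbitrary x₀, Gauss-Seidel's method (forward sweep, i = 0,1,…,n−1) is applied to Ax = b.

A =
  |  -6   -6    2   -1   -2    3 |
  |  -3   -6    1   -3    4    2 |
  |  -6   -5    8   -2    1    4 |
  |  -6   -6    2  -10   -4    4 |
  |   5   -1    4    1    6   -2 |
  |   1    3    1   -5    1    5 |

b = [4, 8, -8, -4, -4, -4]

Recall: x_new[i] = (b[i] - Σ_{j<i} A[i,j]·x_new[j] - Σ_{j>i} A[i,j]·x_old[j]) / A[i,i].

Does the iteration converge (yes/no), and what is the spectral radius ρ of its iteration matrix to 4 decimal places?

Write A = D+L+U with D = diag(-6, -6, 8, -10, 6, 5).
Gauss-Seidel: T = -(D+L)⁻¹U, row 0 first, T[0,5] = -(3)/(-6) = +0.5000; later rows by forward substitution.
  T[0,:] = [+0.0000  -1.0000  +0.3333  -0.1667  -0.3333  +0.5000]
  T[1,:] = [+0.0000  +0.5000  +0.0000  -0.4167  +0.8333  +0.0833]
  T[2,:] = [+0.0000  -0.4375  +0.2500  -0.1354  +0.1458  -0.0729]
  T[3,:] = [+0.0000  +0.2125  -0.1500  +0.3229  -0.6708  +0.0354]
  T[4,:] = [+0.0000  +1.1729  -0.4194  +0.1059  +0.4313  -0.0267]
  T[5,:] = [+0.0000  -0.0346  -0.1828  +0.6122  -1.2196  -0.0947]
|eigenvalues of T|: 1.5213, 0.2588, 0.2209, 0.2209, 0.0578, 0.0000.
ρ = 1.5213; 1.5213 > 1 ⇒ diverges.

no, ρ = 1.5213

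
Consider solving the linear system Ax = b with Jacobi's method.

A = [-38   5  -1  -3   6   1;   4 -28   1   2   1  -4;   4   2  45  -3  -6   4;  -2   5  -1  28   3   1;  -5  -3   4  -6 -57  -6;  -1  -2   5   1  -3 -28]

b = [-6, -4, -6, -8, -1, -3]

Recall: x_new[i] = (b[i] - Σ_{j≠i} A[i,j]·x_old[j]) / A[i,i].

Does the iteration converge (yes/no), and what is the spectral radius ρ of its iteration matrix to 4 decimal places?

Write A = D+L+U with D = diag(-38, -28, 45, 28, -57, -28).
Jacobi T = -D⁻¹(L+U): T[4,3] = -(-6)/(-57) = -0.1053; T[4,4] = 0.
  T[0,:] = [+0.0000  +0.1316  -0.0263  -0.0789  +0.1579  +0.0263]
  T[1,:] = [+0.1429  +0.0000  +0.0357  +0.0714  +0.0357  -0.1429]
  T[2,:] = [-0.0889  -0.0444  +0.0000  +0.0667  +0.1333  -0.0889]
  T[3,:] = [+0.0714  -0.1786  +0.0357  +0.0000  -0.1071  -0.0357]
  T[4,:] = [-0.0877  -0.0526  +0.0702  -0.1053  +0.0000  -0.1053]
  T[5,:] = [-0.0357  -0.0714  +0.1786  +0.0357  -0.1071  +0.0000]
|roots of det(T-λI)|: 0.2413, 0.1978, 0.1602, 0.1602, 0.1424, 0.1424.
ρ = 0.2413; 0.2413 < 1 ⇒ converges.

yes, ρ = 0.2413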